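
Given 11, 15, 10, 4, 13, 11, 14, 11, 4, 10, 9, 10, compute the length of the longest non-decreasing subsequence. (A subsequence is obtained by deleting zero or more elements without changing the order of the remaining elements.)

Scanning left to right, the best length ending at each element is: 11→1, 15→2, 10→1, 4→1, 13→2, 11→2, 14→3, 11→3, 4→2, 10→3, 9→3, 10→4.
So the longest non-decreasing subsequence has length 4, e.g. 4, 4, 10, 10.

4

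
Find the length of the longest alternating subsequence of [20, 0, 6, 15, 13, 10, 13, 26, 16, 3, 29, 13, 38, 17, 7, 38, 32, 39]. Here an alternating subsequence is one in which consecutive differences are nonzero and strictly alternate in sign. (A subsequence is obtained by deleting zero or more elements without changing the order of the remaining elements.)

Track the best alternating length ending on an up-step vs a down-step at each position: up/down = 1/1, 1/2, 3/2, 3/2, 3/4, 3/4, 5/4, 5/1, 5/6, 3/6, 7/1, 7/8, 9/1, 9/10, 7/10, 11/1, 11/12, 13/1.
The maximum over both is 13; one such subsequence is 20, 0, 15, 13, 26, 16, 29, 13, 38, 17, 38, 32, 39.

13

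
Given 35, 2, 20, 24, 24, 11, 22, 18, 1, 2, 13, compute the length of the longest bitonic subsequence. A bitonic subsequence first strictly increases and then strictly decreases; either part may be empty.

6

Let inc[i] be the LIS ending at i and dec[i] the longest strictly decreasing subsequence starting at i. inc = [1, 1, 2, 3, 3, 2, 3, 3, 1, 2, 3], dec = [5, 2, 3, 4, 4, 2, 3, 2, 1, 1, 1].
max_i inc[i]+dec[i]−1 = 6, with one witness 2, 20, 24, 22, 18, 13.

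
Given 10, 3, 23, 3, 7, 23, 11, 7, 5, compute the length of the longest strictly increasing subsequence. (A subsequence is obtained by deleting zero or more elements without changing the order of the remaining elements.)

One longest increasing subsequence is 3, 7, 23 (positions 2,5,6), of length 3; no longer one exists.

3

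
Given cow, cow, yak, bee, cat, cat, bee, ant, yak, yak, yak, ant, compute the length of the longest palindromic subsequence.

6

One longest palindromic subsequence is yak bee cat cat bee yak (positions 3,4,5,6,7,11); it reads the same forward and backward, and the interval DP gives dp[1][12] = 6.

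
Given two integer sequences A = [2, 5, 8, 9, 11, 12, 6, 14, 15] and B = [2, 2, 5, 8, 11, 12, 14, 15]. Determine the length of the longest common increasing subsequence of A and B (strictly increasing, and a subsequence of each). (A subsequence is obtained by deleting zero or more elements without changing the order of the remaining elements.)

For each value that appears in both, track the longest common increasing run ending there.
The best achievable length is 7; one witness is 2, 5, 8, 11, 12, 14, 15 (A-positions 1,2,3,5,6,8,9, B-positions 1,3,4,5,6,7,8).

7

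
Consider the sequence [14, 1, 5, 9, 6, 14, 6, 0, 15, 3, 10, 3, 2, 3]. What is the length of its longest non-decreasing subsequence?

5

One longest non-decreasing subsequence is 1, 5, 9, 14, 15 (positions 2,3,4,6,9), of length 5; no longer one exists.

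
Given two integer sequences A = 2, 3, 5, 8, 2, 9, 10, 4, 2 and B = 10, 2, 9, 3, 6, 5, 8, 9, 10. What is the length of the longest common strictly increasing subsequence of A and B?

For each value that appears in both, track the longest common increasing run ending there.
The best achievable length is 6; one witness is 2, 3, 5, 8, 9, 10 (A-positions 1,2,3,4,6,7, B-positions 2,4,6,7,8,9).

6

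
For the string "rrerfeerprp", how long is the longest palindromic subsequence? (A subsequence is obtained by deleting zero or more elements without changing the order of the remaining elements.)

One longest palindromic subsequence is rreeerr (positions 1,2,3,6,7,8,10); it reads the same forward and backward, and the interval DP gives dp[1][11] = 7.

7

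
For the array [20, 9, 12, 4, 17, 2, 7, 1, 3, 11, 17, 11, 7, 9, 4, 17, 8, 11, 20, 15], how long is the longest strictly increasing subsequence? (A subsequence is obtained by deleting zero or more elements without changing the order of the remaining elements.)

6

One longest increasing subsequence is 2, 3, 7, 9, 17, 20 (positions 6,9,13,14,16,19), of length 6; no longer one exists.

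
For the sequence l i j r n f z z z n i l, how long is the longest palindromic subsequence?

9

One longest palindromic subsequence is linzzznil (positions 1,2,5,7,8,9,10,11,12); it reads the same forward and backward, and the interval DP gives dp[1][12] = 9.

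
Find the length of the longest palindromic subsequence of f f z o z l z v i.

3

One longest palindromic subsequence is zlz (positions 5,6,7); it reads the same forward and backward, and the interval DP gives dp[1][9] = 3.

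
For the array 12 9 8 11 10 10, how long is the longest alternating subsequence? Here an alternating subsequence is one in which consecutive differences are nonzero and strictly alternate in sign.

4

A longest alternating subsequence is 12, 9, 11, 10 (positions 1,2,4,5); its 3 consecutive differences strictly alternate in sign, and length 4 is optimal.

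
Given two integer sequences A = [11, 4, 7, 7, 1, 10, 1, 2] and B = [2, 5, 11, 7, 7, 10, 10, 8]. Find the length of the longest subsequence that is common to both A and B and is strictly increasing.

2

A longest common strictly increasing subsequence is 7, 10 (length 2); it appears in order in both A and B, and no longer such subsequence exists.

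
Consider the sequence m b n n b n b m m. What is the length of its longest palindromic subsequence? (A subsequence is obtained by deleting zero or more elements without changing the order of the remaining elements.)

Using dp[i][j] = 2 + dp[i+1][j−1] if the ends match, else max(dp[i+1][j], dp[i][j−1]):
dp[1][9] = 7. A witness is mbnbnbm at positions 1,2,3,5,6,7,9.

7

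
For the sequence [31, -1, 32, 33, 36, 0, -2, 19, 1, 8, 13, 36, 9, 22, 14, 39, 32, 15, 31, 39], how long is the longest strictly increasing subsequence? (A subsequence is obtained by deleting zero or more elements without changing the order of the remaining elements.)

9

Scanning left to right, the best length ending at each element is: 31→1, -1→1, 32→2, 33→3, 36→4, 0→2, -2→1, 19→3, 1→3, 8→4, 13→5, 36→6, 9→5, 22→6, 14→6, 39→7, 32→7, 15→7, 31→8, 39→9.
So the longest increasing subsequence has length 9, e.g. -1, 0, 1, 8, 13, 14, 15, 31, 39.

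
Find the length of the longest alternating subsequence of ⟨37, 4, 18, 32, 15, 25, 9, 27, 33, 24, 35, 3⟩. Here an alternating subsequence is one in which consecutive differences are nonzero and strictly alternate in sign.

10

A longest alternating subsequence is 37, 4, 18, 15, 25, 9, 27, 24, 35, 3 (positions 1,2,3,5,6,7,8,10,11,12); its 9 consecutive differences strictly alternate in sign, and length 10 is optimal.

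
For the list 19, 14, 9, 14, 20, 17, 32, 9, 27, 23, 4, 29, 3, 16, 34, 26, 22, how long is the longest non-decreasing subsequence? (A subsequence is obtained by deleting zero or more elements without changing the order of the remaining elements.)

One longest non-decreasing subsequence is 14, 14, 20, 27, 29, 34 (positions 2,4,5,9,12,15), of length 6; no longer one exists.

6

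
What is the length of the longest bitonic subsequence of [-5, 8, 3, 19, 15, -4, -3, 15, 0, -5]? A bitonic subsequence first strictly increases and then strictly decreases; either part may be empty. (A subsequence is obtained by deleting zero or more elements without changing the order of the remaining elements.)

Let inc[i] be the LIS ending at i and dec[i] the longest strictly decreasing subsequence starting at i. inc = [1, 2, 2, 3, 3, 2, 3, 4, 4, 1], dec = [1, 4, 3, 4, 3, 2, 2, 3, 2, 1].
max_i inc[i]+dec[i]−1 = 6, with one witness -5, 8, 19, 15, 0, -5.

6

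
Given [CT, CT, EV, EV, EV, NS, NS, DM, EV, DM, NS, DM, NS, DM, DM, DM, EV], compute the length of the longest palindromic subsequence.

Using dp[i][j] = 2 + dp[i+1][j−1] if the ends match, else max(dp[i+1][j], dp[i][j−1]):
dp[1][17] = 9. A witness is EV DM DM DM NS DM DM DM EV at positions 3,8,10,12,13,14,15,16,17.

9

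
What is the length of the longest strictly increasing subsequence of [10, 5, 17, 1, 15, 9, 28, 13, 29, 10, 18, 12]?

4

Let dp[i] be the longest increasing subsequence ending at position i. Then dp = [1, 1, 2, 1, 2, 2, 3, 3, 4, 3, 4, 4].
The maximum is 4; one witness is 10, 17, 28, 29 at positions 1,3,7,9.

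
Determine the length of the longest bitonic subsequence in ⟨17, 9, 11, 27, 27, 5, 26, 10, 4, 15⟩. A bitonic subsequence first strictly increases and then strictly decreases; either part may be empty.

6

Let inc[i] be the LIS ending at i and dec[i] the longest strictly decreasing subsequence starting at i. inc = [1, 1, 2, 3, 3, 1, 3, 2, 1, 3], dec = [4, 3, 3, 4, 4, 2, 3, 2, 1, 1].
max_i inc[i]+dec[i]−1 = 6, with one witness 9, 11, 27, 26, 10, 4.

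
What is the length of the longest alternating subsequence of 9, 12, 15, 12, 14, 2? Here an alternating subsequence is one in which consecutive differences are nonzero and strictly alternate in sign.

A longest alternating subsequence is 9, 15, 12, 14, 2 (positions 1,3,4,5,6); its 4 consecutive differences strictly alternate in sign, and length 5 is optimal.

5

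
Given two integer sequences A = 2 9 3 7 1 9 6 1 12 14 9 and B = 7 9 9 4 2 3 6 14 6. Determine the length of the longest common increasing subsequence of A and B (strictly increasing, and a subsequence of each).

For each value that appears in both, track the longest common increasing run ending there.
The best achievable length is 4; one witness is 2, 3, 6, 14 (A-positions 1,3,7,10, B-positions 5,6,7,8).

4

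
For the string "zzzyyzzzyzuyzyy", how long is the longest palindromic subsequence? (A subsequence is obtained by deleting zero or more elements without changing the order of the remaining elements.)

One longest palindromic subsequence is yyzyuyzyy (positions 4,5,6,9,11,12,13,14,15); it reads the same forward and backward, and the interval DP gives dp[1][15] = 9.

9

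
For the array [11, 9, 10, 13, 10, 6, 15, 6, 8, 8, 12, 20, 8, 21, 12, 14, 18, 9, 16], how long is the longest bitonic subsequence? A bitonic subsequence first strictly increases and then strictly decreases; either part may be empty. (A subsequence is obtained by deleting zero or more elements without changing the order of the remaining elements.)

8

Let inc[i] be the LIS ending at i and dec[i] the longest strictly decreasing subsequence starting at i. inc = [1, 1, 2, 3, 2, 1, 4, 1, 2, 2, 3, 5, 2, 6, 3, 4, 5, 3, 5], dec = [3, 2, 2, 3, 2, 1, 3, 1, 1, 1, 2, 3, 1, 3, 2, 2, 2, 1, 1].
max_i inc[i]+dec[i]−1 = 8, with one witness 9, 10, 13, 15, 20, 21, 18, 16.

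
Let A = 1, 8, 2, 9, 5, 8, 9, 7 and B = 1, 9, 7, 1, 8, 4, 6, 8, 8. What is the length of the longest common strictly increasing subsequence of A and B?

2

For each value that appears in both, track the longest common increasing run ending there.
The best achievable length is 2; one witness is 1, 9 (A-positions 1,4, B-positions 1,2).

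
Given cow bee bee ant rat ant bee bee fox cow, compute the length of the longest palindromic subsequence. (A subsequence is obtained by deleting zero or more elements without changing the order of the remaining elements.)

One longest palindromic subsequence is cow bee bee ant rat ant bee bee cow (positions 1,2,3,4,5,6,7,8,10); it reads the same forward and backward, and the interval DP gives dp[1][10] = 9.

9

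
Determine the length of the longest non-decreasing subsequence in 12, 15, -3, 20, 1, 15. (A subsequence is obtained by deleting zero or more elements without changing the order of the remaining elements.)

3

Let dp[i] be the longest non-decreasing subsequence ending at position i. Then dp = [1, 2, 1, 3, 2, 3].
The maximum is 3; one witness is 12, 15, 20 at positions 1,2,4.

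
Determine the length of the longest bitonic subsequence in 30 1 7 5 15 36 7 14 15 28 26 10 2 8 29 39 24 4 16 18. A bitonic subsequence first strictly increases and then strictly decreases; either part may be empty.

10

One longest bitonic subsequence is 1, 5, 7, 14, 15, 28, 26, 10, 8, 4 (positions 2,4,7,8,9,10,11,12,14,18): it rises to 28 then falls. Length 10 is optimal.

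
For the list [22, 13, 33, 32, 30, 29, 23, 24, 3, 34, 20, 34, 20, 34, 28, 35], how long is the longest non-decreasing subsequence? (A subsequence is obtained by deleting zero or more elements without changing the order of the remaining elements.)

7

One longest non-decreasing subsequence is 22, 23, 24, 34, 34, 34, 35 (positions 1,7,8,10,12,14,16), of length 7; no longer one exists.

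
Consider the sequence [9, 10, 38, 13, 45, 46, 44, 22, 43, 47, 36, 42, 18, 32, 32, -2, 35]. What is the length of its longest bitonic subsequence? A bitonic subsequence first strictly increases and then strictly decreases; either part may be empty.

Let inc[i] be the LIS ending at i and dec[i] the longest strictly decreasing subsequence starting at i. inc = [1, 2, 3, 3, 4, 5, 4, 4, 5, 6, 5, 6, 4, 5, 5, 1, 6], dec = [2, 2, 4, 2, 6, 6, 5, 3, 4, 4, 3, 3, 2, 2, 2, 1, 1].
max_i inc[i]+dec[i]−1 = 10, with one witness 9, 10, 38, 45, 46, 44, 43, 42, 32, -2.

10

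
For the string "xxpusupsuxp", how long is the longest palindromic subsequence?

7

One longest palindromic subsequence is puspsup (positions 3,4,5,7,8,9,11); it reads the same forward and backward, and the interval DP gives dp[1][11] = 7.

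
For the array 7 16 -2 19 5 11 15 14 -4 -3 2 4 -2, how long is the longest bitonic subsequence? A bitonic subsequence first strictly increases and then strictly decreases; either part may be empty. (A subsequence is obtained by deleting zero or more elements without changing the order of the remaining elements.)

7

One longest bitonic subsequence is 7, 16, 19, 15, 14, 4, -2 (positions 1,2,4,7,8,12,13): it rises to 19 then falls. Length 7 is optimal.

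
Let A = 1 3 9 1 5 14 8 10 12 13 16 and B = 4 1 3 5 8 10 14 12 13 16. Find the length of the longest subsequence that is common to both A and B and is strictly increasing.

A longest common strictly increasing subsequence is 1, 3, 5, 8, 10, 12, 13, 16 (length 8); it appears in order in both A and B, and no longer such subsequence exists.

8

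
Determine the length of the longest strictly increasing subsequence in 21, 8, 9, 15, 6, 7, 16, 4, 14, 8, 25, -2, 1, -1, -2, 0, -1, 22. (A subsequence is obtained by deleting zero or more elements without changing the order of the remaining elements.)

Let dp[i] be the longest increasing subsequence ending at position i. Then dp = [1, 1, 2, 3, 1, 2, 4, 1, 3, 3, 5, 1, 2, 2, 1, 3, 2, 5].
The maximum is 5; one witness is 8, 9, 15, 16, 25 at positions 2,3,4,7,11.

5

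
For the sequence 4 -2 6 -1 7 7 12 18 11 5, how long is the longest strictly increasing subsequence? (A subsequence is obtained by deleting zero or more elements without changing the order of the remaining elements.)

Let dp[i] be the longest increasing subsequence ending at position i. Then dp = [1, 1, 2, 2, 3, 3, 4, 5, 4, 3].
The maximum is 5; one witness is 4, 6, 7, 12, 18 at positions 1,3,5,7,8.

5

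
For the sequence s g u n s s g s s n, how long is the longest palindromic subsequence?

One longest palindromic subsequence is nssgssn (positions 4,5,6,7,8,9,10); it reads the same forward and backward, and the interval DP gives dp[1][10] = 7.

7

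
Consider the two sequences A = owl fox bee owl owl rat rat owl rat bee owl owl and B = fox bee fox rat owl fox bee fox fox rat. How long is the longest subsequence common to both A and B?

A longest common subsequence is fox, bee, rat, owl, rat (length 5); the LCS DP confirms no longer common subsequence exists.

5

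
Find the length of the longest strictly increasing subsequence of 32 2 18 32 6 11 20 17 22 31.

One longest increasing subsequence is 2, 6, 11, 20, 22, 31 (positions 2,5,6,7,9,10), of length 6; no longer one exists.

6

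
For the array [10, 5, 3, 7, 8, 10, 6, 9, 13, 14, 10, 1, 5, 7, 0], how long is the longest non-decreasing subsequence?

Let dp[i] be the longest non-decreasing subsequence ending at position i. Then dp = [1, 1, 1, 2, 3, 4, 2, 4, 5, 6, 5, 1, 2, 3, 1].
The maximum is 6; one witness is 5, 7, 8, 10, 13, 14 at positions 2,4,5,6,9,10.

6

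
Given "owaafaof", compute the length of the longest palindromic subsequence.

One longest palindromic subsequence is oafao (positions 1,3,5,6,7); it reads the same forward and backward, and the interval DP gives dp[1][8] = 5.

5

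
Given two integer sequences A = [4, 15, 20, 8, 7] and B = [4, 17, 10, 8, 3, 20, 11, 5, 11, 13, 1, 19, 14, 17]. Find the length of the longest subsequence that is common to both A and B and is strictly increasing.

For each value that appears in both, track the longest common increasing run ending there.
The best achievable length is 2; one witness is 4, 8 (A-positions 1,4, B-positions 1,4).

2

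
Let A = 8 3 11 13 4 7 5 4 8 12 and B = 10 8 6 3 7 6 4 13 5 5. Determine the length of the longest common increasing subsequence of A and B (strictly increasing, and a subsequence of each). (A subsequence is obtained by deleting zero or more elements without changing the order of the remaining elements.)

3

A longest common strictly increasing subsequence is 3, 4, 5 (length 3); it appears in order in both A and B, and no longer such subsequence exists.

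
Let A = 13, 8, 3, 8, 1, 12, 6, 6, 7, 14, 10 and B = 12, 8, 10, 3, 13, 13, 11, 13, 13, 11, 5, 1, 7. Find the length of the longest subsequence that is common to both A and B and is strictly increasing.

2

For each value that appears in both, track the longest common increasing run ending there.
The best achievable length is 2; one witness is 8, 10 (A-positions 2,11, B-positions 2,3).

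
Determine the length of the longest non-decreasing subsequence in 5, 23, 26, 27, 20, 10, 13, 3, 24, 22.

4

One longest non-decreasing subsequence is 5, 23, 26, 27 (positions 1,2,3,4), of length 4; no longer one exists.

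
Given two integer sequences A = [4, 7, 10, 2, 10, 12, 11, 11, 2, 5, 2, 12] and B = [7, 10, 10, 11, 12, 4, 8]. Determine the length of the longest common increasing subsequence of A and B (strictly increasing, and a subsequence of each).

4

A longest common strictly increasing subsequence is 7, 10, 11, 12 (length 4); it appears in order in both A and B, and no longer such subsequence exists.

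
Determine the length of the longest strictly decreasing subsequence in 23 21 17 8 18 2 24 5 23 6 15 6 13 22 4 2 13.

7

Let dp[i] be the longest decreasing subsequence ending at position i. Then dp = [1, 2, 3, 4, 3, 5, 1, 5, 2, 5, 4, 5, 5, 3, 6, 7, 5].
The maximum is 7; one witness is 23, 21, 17, 8, 5, 4, 2 at positions 1,2,3,4,8,15,16.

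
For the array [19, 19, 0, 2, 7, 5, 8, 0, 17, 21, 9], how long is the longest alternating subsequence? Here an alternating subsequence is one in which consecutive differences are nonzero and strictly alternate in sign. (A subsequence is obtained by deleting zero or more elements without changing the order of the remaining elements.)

A longest alternating subsequence is 19, 0, 7, 5, 8, 0, 17, 9 (positions 1,3,5,6,7,8,9,11); its 7 consecutive differences strictly alternate in sign, and length 8 is optimal.

8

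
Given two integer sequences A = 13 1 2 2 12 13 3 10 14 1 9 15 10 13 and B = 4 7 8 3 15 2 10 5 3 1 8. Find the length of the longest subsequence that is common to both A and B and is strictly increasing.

For each value that appears in both, track the longest common increasing run ending there.
The best achievable length is 2; one witness is 3, 15 (A-positions 7,12, B-positions 4,5).

2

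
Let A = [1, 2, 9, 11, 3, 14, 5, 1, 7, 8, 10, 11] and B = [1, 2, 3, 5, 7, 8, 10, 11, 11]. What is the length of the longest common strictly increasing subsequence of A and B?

A longest common strictly increasing subsequence is 1, 2, 3, 5, 7, 8, 10, 11 (length 8); it appears in order in both A and B, and no longer such subsequence exists.

8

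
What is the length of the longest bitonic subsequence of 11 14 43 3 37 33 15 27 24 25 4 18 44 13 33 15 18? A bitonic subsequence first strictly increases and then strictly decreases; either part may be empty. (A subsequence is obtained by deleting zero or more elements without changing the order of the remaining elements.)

9

One longest bitonic subsequence is 11, 14, 43, 37, 33, 27, 25, 18, 15 (positions 1,2,3,5,6,8,10,12,16): it rises to 43 then falls. Length 9 is optimal.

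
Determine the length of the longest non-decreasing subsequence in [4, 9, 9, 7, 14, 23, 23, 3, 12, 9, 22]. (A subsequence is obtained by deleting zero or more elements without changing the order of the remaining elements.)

6

Scanning left to right, the best length ending at each element is: 4→1, 9→2, 9→3, 7→2, 14→4, 23→5, 23→6, 3→1, 12→4, 9→4, 22→5.
So the longest non-decreasing subsequence has length 6, e.g. 4, 9, 9, 14, 23, 23.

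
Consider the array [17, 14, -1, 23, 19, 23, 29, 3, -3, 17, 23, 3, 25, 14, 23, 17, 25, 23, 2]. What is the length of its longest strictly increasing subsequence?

5

One longest increasing subsequence is -1, 3, 17, 23, 25 (positions 3,8,10,11,13), of length 5; no longer one exists.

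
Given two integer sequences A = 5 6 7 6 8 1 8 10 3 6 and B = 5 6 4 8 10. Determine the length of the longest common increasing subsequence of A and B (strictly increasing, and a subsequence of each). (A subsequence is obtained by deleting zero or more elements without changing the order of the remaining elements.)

For each value that appears in both, track the longest common increasing run ending there.
The best achievable length is 4; one witness is 5, 6, 8, 10 (A-positions 1,2,5,8, B-positions 1,2,4,5).

4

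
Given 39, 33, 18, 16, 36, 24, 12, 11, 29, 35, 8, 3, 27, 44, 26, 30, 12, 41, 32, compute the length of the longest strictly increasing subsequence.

Let dp[i] be the longest increasing subsequence ending at position i. Then dp = [1, 1, 1, 1, 2, 2, 1, 1, 3, 4, 1, 1, 3, 5, 3, 4, 2, 5, 5].
The maximum is 5; one witness is 18, 24, 29, 35, 44 at positions 3,6,9,10,14.

5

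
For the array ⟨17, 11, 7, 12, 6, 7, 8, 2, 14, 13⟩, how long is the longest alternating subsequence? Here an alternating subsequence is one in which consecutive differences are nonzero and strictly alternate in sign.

A longest alternating subsequence is 17, 11, 12, 6, 7, 2, 14, 13 (positions 1,2,4,5,6,8,9,10); its 7 consecutive differences strictly alternate in sign, and length 8 is optimal.

8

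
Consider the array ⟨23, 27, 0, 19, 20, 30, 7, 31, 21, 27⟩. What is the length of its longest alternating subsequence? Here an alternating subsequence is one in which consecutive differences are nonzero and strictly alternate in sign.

A longest alternating subsequence is 23, 27, 0, 19, 7, 31, 21, 27 (positions 1,2,3,4,7,8,9,10); its 7 consecutive differences strictly alternate in sign, and length 8 is optimal.

8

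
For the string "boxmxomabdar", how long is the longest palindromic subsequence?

One longest palindromic subsequence is boxmxob (positions 1,2,3,4,5,6,9); it reads the same forward and backward, and the interval DP gives dp[1][12] = 7.

7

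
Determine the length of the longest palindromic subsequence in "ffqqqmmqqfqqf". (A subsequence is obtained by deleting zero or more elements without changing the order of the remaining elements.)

One longest palindromic subsequence is fqqqmmqqqf (positions 1,3,4,5,6,7,9,11,12,13); it reads the same forward and backward, and the interval DP gives dp[1][13] = 10.

10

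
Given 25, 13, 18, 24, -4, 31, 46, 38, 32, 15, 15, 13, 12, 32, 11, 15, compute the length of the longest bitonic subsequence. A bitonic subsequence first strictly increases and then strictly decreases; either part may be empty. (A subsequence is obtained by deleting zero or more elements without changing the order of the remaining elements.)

11

Let inc[i] be the LIS ending at i and dec[i] the longest strictly decreasing subsequence starting at i. inc = [1, 1, 2, 3, 1, 4, 5, 5, 5, 2, 2, 2, 2, 5, 2, 3], dec = [6, 3, 5, 5, 1, 5, 7, 6, 5, 4, 4, 3, 2, 2, 1, 1].
max_i inc[i]+dec[i]−1 = 11, with one witness 13, 18, 24, 31, 46, 38, 32, 15, 13, 12, 11.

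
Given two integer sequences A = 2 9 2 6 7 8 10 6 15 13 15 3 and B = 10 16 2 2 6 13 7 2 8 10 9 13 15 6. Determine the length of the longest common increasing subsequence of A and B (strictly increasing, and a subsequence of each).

For each value that appears in both, track the longest common increasing run ending there.
The best achievable length is 7; one witness is 2, 6, 7, 8, 10, 13, 15 (A-positions 1,4,5,6,7,10,11, B-positions 3,5,7,9,10,12,13).

7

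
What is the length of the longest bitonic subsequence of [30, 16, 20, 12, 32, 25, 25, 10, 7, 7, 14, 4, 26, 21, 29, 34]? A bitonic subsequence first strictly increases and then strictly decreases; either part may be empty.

One longest bitonic subsequence is 16, 20, 32, 25, 10, 7, 4 (positions 2,3,5,7,8,10,12): it rises to 32 then falls. Length 7 is optimal.

7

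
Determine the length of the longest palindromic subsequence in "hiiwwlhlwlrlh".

7

One longest palindromic subsequence is hllwllh (positions 1,6,8,9,10,12,13); it reads the same forward and backward, and the interval DP gives dp[1][13] = 7.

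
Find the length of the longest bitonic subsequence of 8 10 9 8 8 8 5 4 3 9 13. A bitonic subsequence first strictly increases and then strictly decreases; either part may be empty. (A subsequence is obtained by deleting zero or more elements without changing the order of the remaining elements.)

7

One longest bitonic subsequence is 8, 10, 9, 8, 5, 4, 3 (positions 1,2,3,6,7,8,9): it rises to 10 then falls. Length 7 is optimal.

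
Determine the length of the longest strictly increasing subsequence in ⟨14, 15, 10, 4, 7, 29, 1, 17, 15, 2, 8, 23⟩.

4

One longest increasing subsequence is 14, 15, 17, 23 (positions 1,2,8,12), of length 4; no longer one exists.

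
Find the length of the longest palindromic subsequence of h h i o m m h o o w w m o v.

One longest palindromic subsequence is omwwmo (positions 4,5,10,11,12,13); it reads the same forward and backward, and the interval DP gives dp[1][14] = 6.

6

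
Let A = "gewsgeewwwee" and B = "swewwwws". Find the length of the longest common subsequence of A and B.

A longest common subsequence is ewwww (length 5); the LCS DP confirms no longer common subsequence exists.

5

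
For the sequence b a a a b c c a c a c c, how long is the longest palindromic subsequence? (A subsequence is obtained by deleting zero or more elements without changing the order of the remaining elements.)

One longest palindromic subsequence is ccacacc (positions 6,7,8,9,10,11,12); it reads the same forward and backward, and the interval DP gives dp[1][12] = 7.

7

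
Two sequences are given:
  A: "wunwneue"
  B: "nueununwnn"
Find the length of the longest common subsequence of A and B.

4

Backtracking the LCS table gives one alignment: u (A2,B6) → n (A3,B7) → w (A4,B8) → n (A5,B10).
So the longest common subsequence has length 4.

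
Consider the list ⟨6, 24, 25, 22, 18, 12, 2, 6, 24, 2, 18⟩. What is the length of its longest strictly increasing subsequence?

3

Let dp[i] be the longest increasing subsequence ending at position i. Then dp = [1, 2, 3, 2, 2, 2, 1, 2, 3, 1, 3].
The maximum is 3; one witness is 6, 24, 25 at positions 1,2,3.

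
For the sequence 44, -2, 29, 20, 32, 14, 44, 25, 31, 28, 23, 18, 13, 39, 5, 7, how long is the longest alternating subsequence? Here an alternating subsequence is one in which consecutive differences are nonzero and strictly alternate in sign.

Track the best alternating length ending on an up-step vs a down-step at each position: up/down = 1/1, 1/2, 3/2, 3/4, 5/2, 3/6, 7/1, 7/8, 9/8, 9/10, 7/10, 7/10, 3/10, 11/8, 3/12, 13/12.
The maximum over both is 13; one such subsequence is 44, -2, 29, 20, 32, 14, 44, 25, 31, 28, 39, 5, 7.

13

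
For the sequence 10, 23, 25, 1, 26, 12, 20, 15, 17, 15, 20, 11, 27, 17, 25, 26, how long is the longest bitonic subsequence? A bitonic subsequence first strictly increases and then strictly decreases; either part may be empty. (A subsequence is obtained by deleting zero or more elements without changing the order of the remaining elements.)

Let inc[i] be the LIS ending at i and dec[i] the longest strictly decreasing subsequence starting at i. inc = [1, 2, 3, 1, 4, 2, 3, 3, 4, 3, 5, 2, 6, 4, 6, 7], dec = [2, 5, 5, 1, 5, 2, 4, 2, 3, 2, 2, 1, 2, 1, 1, 1].
max_i inc[i]+dec[i]−1 = 8, with one witness 10, 23, 25, 26, 20, 17, 15, 11.

8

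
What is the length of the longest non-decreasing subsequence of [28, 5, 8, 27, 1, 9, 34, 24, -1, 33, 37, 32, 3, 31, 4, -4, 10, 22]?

Let dp[i] be the longest non-decreasing subsequence ending at position i. Then dp = [1, 1, 2, 3, 1, 3, 4, 4, 1, 5, 6, 5, 2, 5, 3, 1, 4, 5].
The maximum is 6; one witness is 5, 8, 9, 24, 33, 37 at positions 2,3,6,8,10,11.

6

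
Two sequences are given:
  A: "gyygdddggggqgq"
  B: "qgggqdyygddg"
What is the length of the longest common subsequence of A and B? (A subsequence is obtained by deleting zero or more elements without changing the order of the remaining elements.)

Backtracking the LCS table gives one alignment: g (A1,B4) → y (A2,B7) → y (A3,B8) → g (A4,B9) → d (A6,B10) → d (A7,B11) → g (A13,B12).
So the longest common subsequence has length 7.

7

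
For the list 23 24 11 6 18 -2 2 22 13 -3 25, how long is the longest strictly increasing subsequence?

Let dp[i] be the longest increasing subsequence ending at position i. Then dp = [1, 2, 1, 1, 2, 1, 2, 3, 3, 1, 4].
The maximum is 4; one witness is 11, 18, 22, 25 at positions 3,5,8,11.

4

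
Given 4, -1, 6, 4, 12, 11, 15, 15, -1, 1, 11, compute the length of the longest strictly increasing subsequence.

4

Let dp[i] be the longest increasing subsequence ending at position i. Then dp = [1, 1, 2, 2, 3, 3, 4, 4, 1, 2, 3].
The maximum is 4; one witness is 4, 6, 12, 15 at positions 1,3,5,7.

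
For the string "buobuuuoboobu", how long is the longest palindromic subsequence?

9

One longest palindromic subsequence is uobuuubou (positions 2,3,4,5,6,7,9,11,13); it reads the same forward and backward, and the interval DP gives dp[1][13] = 9.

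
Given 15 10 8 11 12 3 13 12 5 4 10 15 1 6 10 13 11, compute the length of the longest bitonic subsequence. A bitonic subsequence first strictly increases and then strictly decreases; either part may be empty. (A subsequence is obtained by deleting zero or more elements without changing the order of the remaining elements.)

8

One longest bitonic subsequence is 10, 11, 12, 13, 12, 5, 4, 1 (positions 2,4,5,7,8,9,10,13): it rises to 13 then falls. Length 8 is optimal.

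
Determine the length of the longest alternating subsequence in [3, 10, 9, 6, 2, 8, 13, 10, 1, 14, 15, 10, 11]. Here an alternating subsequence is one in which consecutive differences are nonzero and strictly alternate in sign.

8

Track the best alternating length ending on an up-step vs a down-step at each position: up/down = 1/1, 2/1, 2/3, 2/3, 1/3, 4/3, 4/1, 4/5, 1/5, 6/1, 6/1, 6/7, 8/7.
The maximum over both is 8; one such subsequence is 3, 10, 9, 13, 10, 14, 10, 11.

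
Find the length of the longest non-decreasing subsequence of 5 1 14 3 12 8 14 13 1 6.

Scanning left to right, the best length ending at each element is: 5→1, 1→1, 14→2, 3→2, 12→3, 8→3, 14→4, 13→4, 1→2, 6→3.
So the longest non-decreasing subsequence has length 4, e.g. 1, 3, 12, 14.

4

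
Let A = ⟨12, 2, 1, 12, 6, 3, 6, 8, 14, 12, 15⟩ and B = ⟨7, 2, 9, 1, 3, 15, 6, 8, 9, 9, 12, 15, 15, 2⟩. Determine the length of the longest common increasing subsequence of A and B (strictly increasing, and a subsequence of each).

For each value that appears in both, track the longest common increasing run ending there.
The best achievable length is 6; one witness is 2, 3, 6, 8, 12, 15 (A-positions 2,6,7,8,10,11, B-positions 2,5,7,8,11,12).

6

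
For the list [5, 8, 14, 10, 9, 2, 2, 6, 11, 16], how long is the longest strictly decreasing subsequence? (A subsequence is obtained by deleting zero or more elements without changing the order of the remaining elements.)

Scanning left to right, the best length ending at each element is: 5→1, 8→1, 14→1, 10→2, 9→3, 2→4, 2→4, 6→4, 11→2, 16→1.
So the longest decreasing subsequence has length 4, e.g. 14, 10, 9, 2.

4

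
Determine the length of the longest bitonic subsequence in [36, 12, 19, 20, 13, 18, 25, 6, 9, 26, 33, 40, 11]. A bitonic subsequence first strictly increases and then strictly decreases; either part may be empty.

8

One longest bitonic subsequence is 12, 19, 20, 25, 26, 33, 40, 11 (positions 2,3,4,7,10,11,12,13): it rises to 40 then falls. Length 8 is optimal.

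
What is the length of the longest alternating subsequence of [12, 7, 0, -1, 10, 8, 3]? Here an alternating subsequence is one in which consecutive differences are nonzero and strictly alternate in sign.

A longest alternating subsequence is 12, 7, 10, 8 (positions 1,2,5,6); its 3 consecutive differences strictly alternate in sign, and length 4 is optimal.

4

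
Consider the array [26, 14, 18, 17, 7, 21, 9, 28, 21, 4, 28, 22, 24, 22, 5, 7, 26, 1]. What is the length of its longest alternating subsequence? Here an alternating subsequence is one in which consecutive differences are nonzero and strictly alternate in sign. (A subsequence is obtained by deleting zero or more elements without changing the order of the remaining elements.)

A longest alternating subsequence is 26, 14, 18, 17, 21, 9, 28, 21, 28, 22, 24, 5, 7, 1 (positions 1,2,3,4,6,7,8,9,11,12,13,15,16,18); its 13 consecutive differences strictly alternate in sign, and length 14 is optimal.

14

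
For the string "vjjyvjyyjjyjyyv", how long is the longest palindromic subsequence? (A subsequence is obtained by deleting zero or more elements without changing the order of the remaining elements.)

10

One longest palindromic subsequence is vyyyjjyyyv (positions 1,4,7,8,9,10,11,13,14,15); it reads the same forward and backward, and the interval DP gives dp[1][15] = 10.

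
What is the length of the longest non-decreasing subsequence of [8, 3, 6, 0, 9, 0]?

Scanning left to right, the best length ending at each element is: 8→1, 3→1, 6→2, 0→1, 9→3, 0→2.
So the longest non-decreasing subsequence has length 3, e.g. 3, 6, 9.

3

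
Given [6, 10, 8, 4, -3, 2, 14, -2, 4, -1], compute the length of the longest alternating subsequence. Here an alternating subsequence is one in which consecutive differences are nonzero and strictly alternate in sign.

Track the best alternating length ending on an up-step vs a down-step at each position: up/down = 1/1, 2/1, 2/3, 1/3, 1/3, 4/3, 4/1, 4/5, 6/5, 6/7.
The maximum over both is 7; one such subsequence is 6, 10, -3, 2, -2, 4, -1.

7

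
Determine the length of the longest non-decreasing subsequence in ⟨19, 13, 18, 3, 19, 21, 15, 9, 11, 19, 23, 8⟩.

5

Scanning left to right, the best length ending at each element is: 19→1, 13→1, 18→2, 3→1, 19→3, 21→4, 15→2, 9→2, 11→3, 19→4, 23→5, 8→2.
So the longest non-decreasing subsequence has length 5, e.g. 13, 18, 19, 21, 23.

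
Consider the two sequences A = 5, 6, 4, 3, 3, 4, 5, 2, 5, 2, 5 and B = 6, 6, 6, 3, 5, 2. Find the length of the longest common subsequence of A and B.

4

A longest common subsequence is 6, 3, 5, 2 (length 4); the LCS DP confirms no longer common subsequence exists.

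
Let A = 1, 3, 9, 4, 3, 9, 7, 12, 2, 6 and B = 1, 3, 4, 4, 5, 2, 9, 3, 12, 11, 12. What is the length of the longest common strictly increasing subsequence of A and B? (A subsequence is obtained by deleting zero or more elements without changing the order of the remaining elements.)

5

For each value that appears in both, track the longest common increasing run ending there.
The best achievable length is 5; one witness is 1, 3, 4, 9, 12 (A-positions 1,2,4,6,8, B-positions 1,2,3,7,9).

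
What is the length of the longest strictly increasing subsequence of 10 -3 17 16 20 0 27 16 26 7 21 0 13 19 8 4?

Let dp[i] be the longest increasing subsequence ending at position i. Then dp = [1, 1, 2, 2, 3, 2, 4, 3, 4, 3, 4, 2, 4, 5, 4, 3].
The maximum is 5; one witness is -3, 0, 7, 13, 19 at positions 2,6,10,13,14.

5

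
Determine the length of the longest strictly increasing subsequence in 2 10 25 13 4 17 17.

4

Let dp[i] be the longest increasing subsequence ending at position i. Then dp = [1, 2, 3, 3, 2, 4, 4].
The maximum is 4; one witness is 2, 10, 13, 17 at positions 1,2,4,6.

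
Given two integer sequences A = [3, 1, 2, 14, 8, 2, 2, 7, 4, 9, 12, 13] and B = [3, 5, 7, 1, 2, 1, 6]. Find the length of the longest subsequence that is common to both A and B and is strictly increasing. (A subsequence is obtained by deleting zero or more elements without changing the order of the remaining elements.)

A longest common strictly increasing subsequence is 3, 7 (length 2); it appears in order in both A and B, and no longer such subsequence exists.

2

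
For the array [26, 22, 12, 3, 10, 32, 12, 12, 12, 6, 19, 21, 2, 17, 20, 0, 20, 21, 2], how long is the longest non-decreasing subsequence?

Let dp[i] be the longest non-decreasing subsequence ending at position i. Then dp = [1, 1, 1, 1, 2, 3, 3, 4, 5, 2, 6, 7, 1, 6, 7, 1, 8, 9, 2].
The maximum is 9; one witness is 3, 10, 12, 12, 12, 19, 20, 20, 21 at positions 4,5,7,8,9,11,15,17,18.

9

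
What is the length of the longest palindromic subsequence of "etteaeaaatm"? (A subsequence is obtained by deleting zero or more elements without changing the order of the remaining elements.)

Using dp[i][j] = 2 + dp[i+1][j−1] if the ends match, else max(dp[i+1][j], dp[i][j−1]):
dp[1][11] = 6. A witness is taaaat at positions 3,5,7,8,9,10.

6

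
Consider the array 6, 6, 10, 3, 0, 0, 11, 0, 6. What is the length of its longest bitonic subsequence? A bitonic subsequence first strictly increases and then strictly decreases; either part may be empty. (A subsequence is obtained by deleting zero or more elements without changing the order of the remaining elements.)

4

One longest bitonic subsequence is 6, 10, 3, 0 (positions 1,3,4,8): it rises to 10 then falls. Length 4 is optimal.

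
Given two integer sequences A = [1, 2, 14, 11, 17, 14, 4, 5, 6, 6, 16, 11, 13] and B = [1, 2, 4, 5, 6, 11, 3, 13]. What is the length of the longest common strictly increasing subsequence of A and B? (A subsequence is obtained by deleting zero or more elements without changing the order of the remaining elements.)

7

A longest common strictly increasing subsequence is 1, 2, 4, 5, 6, 11, 13 (length 7); it appears in order in both A and B, and no longer such subsequence exists.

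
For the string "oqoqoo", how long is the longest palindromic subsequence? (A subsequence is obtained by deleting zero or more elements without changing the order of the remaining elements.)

5

Using dp[i][j] = 2 + dp[i+1][j−1] if the ends match, else max(dp[i+1][j], dp[i][j−1]):
dp[1][6] = 5. A witness is ooqoo at positions 1,3,4,5,6.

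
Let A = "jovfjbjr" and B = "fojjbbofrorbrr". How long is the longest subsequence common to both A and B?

A longest common subsequence is jofbr (length 5); the LCS DP confirms no longer common subsequence exists.

5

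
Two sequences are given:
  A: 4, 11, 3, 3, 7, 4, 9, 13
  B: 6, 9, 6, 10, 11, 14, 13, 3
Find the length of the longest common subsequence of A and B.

2

Backtracking the LCS table gives one alignment: 11 (A2,B5) → 3 (A4,B8).
So the longest common subsequence has length 2.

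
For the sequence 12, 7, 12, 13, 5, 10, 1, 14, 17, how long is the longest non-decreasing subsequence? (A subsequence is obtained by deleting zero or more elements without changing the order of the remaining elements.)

Let dp[i] be the longest non-decreasing subsequence ending at position i. Then dp = [1, 1, 2, 3, 1, 2, 1, 4, 5].
The maximum is 5; one witness is 12, 12, 13, 14, 17 at positions 1,3,4,8,9.

5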